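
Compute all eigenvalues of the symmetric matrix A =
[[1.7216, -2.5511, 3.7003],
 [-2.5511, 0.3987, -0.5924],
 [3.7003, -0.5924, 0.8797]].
sigma(A) ≈ {-3, 0, 6}

A is real symmetric, so its spectrum consists of real eigenvalues. Expanding the characteristic polynomial of the displayed matrix gives
  det(λ I - A) = p(λ) = λ^3 + (-3)λ^2 + (-18)λ + (0).
Solving p(λ) = 0 yields eigenvalues ≈ -3, 0, 6. (A is shown rounded to 4 decimals, so these recover the underlying integer eigenvalues to within that precision.)
Verification: the trace of A = 3 equals the sum of eigenvalues 3, and det(A) ≈ -0.0003 matches the eigenvalue product 0.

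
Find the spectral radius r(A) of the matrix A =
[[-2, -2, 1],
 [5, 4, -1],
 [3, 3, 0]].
r(A) ≈ 1.8105

The eigenvalues of A are the roots of its characteristic polynomial. With M = A (coefficients from the trace, the sum of principal 2x2 minors, and det A):
  p(λ) = det(λ I - M) = λ^3 - 2λ^2 + 2λ - 3.
No integer candidate from the rational root theorem (±divisors of 3) is a root, so the roots are irrational. The cubic discriminant is Δ = -139 < 0, so there is one real root and a complex-conjugate pair. p(1) = -2 and p(2) = 1 have opposite signs, so a root lies in (1, 2); Newton's method refines it to λ ≈ 1.8105. Dividing out (λ - (1.8105)) leaves approximately λ^2 - 0.1895λ + 1.657. For λ^2 - 0.1895λ + 1.657 the discriminant is -6.592. It is negative, so the remaining roots are the complex-conjugate pair λ ≈ 0.0947 ± 1.2837i. Their product equals the constant term, so |λ|^2 ≈ 1.657 and |λ| ≈ 1.2872.
Thus the eigenvalues (to 4 decimals) are 1.8105 (modulus 1.8105); 0.0947 ± 1.2837i (modulus 1.2872). The spectral radius is the largest modulus: r(A) ≈ 1.8105. (Cross-check: r(A) ≤ ||A||_2 ≈ 8.2518; equality holds whenever A is normal, though it can also hold for some non-normal A.)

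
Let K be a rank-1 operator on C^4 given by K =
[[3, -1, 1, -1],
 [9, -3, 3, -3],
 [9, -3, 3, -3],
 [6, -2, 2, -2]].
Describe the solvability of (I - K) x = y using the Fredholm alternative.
(I - K) is singular (det(I - K) = 0, i.e. 1 ∈ sigma(K)). (I - K) x = y is solvable iff y ⊥ ker((I - K)^*) = span{(3, -1, 1, -1)}, i.e. iff 3y_1 - y_2 + y_3 - y_4 = 0. When solvable, the solutions are x = y + c·(1, 3, 3, 2), c arbitrary (ker(I - K) = span{(1, 3, 3, 2)}, dimension 1).

K has rank 1, so it is an outer product K = u v^T: every row of K is a multiple of one row vector. Reading off the entries, u = (1, 3, 3, 2) and v = (3, -1, 1, -1) (row i of K equals u_i·v^T). A rank-one matrix u v^T satisfies K u = u (v·u) and kills the (3)-dimensional subspace v^⊥, so its characteristic polynomial is lambda^3 (lambda - v·u) with v·u = tr K = 1. Hence the eigenvalues of I - K are 1 (multiplicity 3) and 1 - (1) = 0, so det(I - K) = 0. (Direct check: I - K =
[[-2, 1, -1, 1],
 [-9, 4, -3, 3],
 [-9, 3, -2, 3],
 [-6, 2, -2, 3]]
has determinant 0.) So 1 is an eigenvalue of K and (I - K) is not invertible. The finite-dimensional Fredholm alternative says: either (I - K) is invertible, or ker(I - K) ≠ {0} and then range(I - K) = ker((I - K)^*)^⊥, with dim ker(I - K) = dim ker((I - K)^*). We are in the second case, so we need both kernels. Kernel of I - K: (I - K) u = u - u (v·u) = u - u = 0, so ker(I - K) = span{u} = span{(1, 3, 3, 2)} (it is exactly 1-dimensional because rank(I - K) = 3). Kernel of the adjoint: K is real, so (I - K)^* = I - K^T = I - v u^T, and (I - v u^T) v = v - v (u·v) = 0; hence ker((I - K)^*) = span{v} = span{(3, -1, 1, -1)}. Therefore (I - K) x = y is solvable iff <y, v> = 0, i.e. iff 3y_1 - y_2 + y_3 - y_4 = 0. When this holds, K y = u (v·y) = 0, so (I - K) y = y and x = y is a particular solution; the full solution set is the line x = y + c·u = y + c·(1, 3, 3, 2), c ∈ C.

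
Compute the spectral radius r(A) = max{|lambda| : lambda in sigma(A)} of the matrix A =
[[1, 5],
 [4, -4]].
r(A) = (3 + sqrt(105))/2 ≈ 6.6235

The eigenvalues of A are the roots of its characteristic polynomial. With M = A (coefficients from the trace and determinant):
  p(λ) = det(λ I - M) = λ^2 + 3λ - 24.
For λ^2 + 3λ - 24 the discriminant is 105. It is nonnegative but not a perfect square, so the roots are real and irrational: λ = (-3 ± sqrt(105))/2 ≈ 3.6235, -6.6235.
Thus the eigenvalues (to 4 decimals) are 3.6235 (modulus 3.6235); -6.6235 (modulus 6.6235). The spectral radius is the largest modulus: r(A) = (3 + sqrt(105))/2 ≈ 6.6235. (Cross-check: r(A) ≤ ||A||_2 ≈ 6.729; equality holds whenever A is normal, though it can also hold for some non-normal A.)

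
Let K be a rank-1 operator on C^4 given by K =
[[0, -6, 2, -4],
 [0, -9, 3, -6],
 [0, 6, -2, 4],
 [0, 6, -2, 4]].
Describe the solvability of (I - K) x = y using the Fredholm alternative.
(I - K) is invertible (det(I - K) = 8 ≠ 0), so for every y in C^4 the equation (I - K) x = y has a unique solution.

K has rank 1, so it is an outer product K = u v^T: every row of K is a multiple of one row vector. Reading off the entries, u = (-2, -3, 2, 2) and v = (0, 3, -1, 2) (row i of K equals u_i·v^T). A rank-one matrix u v^T satisfies K u = u (v·u) and kills the (3)-dimensional subspace v^⊥, so its characteristic polynomial is lambda^3 (lambda - v·u) with v·u = tr K = -7. Hence the eigenvalues of I - K are 1 (multiplicity 3) and 1 - (-7) = 8, so det(I - K) = 8. (Direct check: I - K =
[[1, 6, -2, 4],
 [0, 10, -3, 6],
 [0, -6, 3, -4],
 [0, -6, 2, -3]]
has determinant 8.) The finite-dimensional Fredholm alternative says: either (I - K) is invertible, or ker(I - K) ≠ {0} and then range(I - K) = ker((I - K)^*)^⊥, with dim ker(I - K) = dim ker((I - K)^*). Since det(I - K) ≠ 0, 1 is not an eigenvalue of K and ker(I - K) = {0}, so we are in the first case: for every y there is a unique x = (I - K)^(-1) y. Explicitly, by the Sherman–Morrison formula, (I - u v^T)^(-1) = I + u v^T/(1 - v·u), i.e. (I - K)^(-1) = I + K/(8).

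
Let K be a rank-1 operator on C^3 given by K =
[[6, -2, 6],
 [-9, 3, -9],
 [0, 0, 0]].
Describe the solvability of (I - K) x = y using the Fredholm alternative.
(I - K) is invertible (det(I - K) = -8 ≠ 0), so for every y in C^3 the equation (I - K) x = y has a unique solution.

K has rank 1, so it is an outer product K = u v^T: every row of K is a multiple of one row vector. Reading off the entries, u = (2, -3, 0) and v = (3, -1, 3) (row i of K equals u_i·v^T). A rank-one matrix u v^T satisfies K u = u (v·u) and kills the (2)-dimensional subspace v^⊥, so its characteristic polynomial is lambda^2 (lambda - v·u) with v·u = tr K = 9. Hence the eigenvalues of I - K are 1 (multiplicity 2) and 1 - (9) = -8, so det(I - K) = -8. (Direct check: I - K =
[[-5, 2, -6],
 [9, -2, 9],
 [0, 0, 1]]
has determinant -8.) The finite-dimensional Fredholm alternative says: either (I - K) is invertible, or ker(I - K) ≠ {0} and then range(I - K) = ker((I - K)^*)^⊥, with dim ker(I - K) = dim ker((I - K)^*). Since det(I - K) ≠ 0, 1 is not an eigenvalue of K and ker(I - K) = {0}, so we are in the first case: for every y there is a unique x = (I - K)^(-1) y. Explicitly, by the Sherman–Morrison formula, (I - u v^T)^(-1) = I + u v^T/(1 - v·u), i.e. (I - K)^(-1) = I + K/(-8).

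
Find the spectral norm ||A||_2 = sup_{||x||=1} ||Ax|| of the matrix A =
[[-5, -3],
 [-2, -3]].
||A||_2 = sqrt((47 + sqrt(1885))/2) ≈ 6.7237 (= sqrt(largest eigenvalue of A^T A))

||A||_2 = sigma_max(A) = sqrt(lambda_max(A^T A)). Form the symmetric matrix M = A^T A =
[[29, 21],
 [21, 18]].
Its characteristic polynomial (trace, determinant of M give the coefficients) is
  p(λ) = det(λ I - M) = λ^2 - 47λ + 81.
For λ^2 - 47λ + 81 the discriminant is 1885. It is nonnegative but not a perfect square, so the roots are real and irrational: λ = (47 ± sqrt(1885))/2 ≈ 45.2083, 1.7917.
So the eigenvalues of A^T A are ≈ 1.7917, 45.2083 (all ≥ 0, as they must be for A^T A). The largest is λ_max = (47 + sqrt(1885))/2 ≈ 45.2083, hence ||A||_2 = sqrt(λ_max) = sqrt((47 + sqrt(1885))/2) ≈ 6.7237.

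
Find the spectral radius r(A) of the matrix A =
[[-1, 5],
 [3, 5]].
r(A) = (4 + sqrt(96))/2 ≈ 6.899

The eigenvalues of A are the roots of its characteristic polynomial. With M = A (coefficients from the trace and determinant):
  p(λ) = det(λ I - M) = λ^2 - 4λ - 20.
For λ^2 - 4λ - 20 the discriminant is 96. It is nonnegative but not a perfect square, so the roots are real and irrational: λ = (4 ± sqrt(96))/2 ≈ 6.899, -2.899.
Thus the eigenvalues (to 4 decimals) are 6.899 (modulus 6.899); -2.899 (modulus 2.899). The spectral radius is the largest modulus: r(A) = (4 + sqrt(96))/2 ≈ 6.899. (Cross-check: r(A) ≤ ||A||_2 ≈ 7.2361; equality holds whenever A is normal, though it can also hold for some non-normal A.)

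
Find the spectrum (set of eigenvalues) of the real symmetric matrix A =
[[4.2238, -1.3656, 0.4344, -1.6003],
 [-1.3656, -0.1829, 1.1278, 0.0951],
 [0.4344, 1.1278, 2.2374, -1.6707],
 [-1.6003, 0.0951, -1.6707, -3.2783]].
sigma(A) ≈ {-4, -1, 3, 5}

A is real symmetric, so its spectrum consists of real eigenvalues. Expanding the characteristic polynomial of the displayed matrix gives
  det(λ I - A) = p(λ) = λ^4 + (-3)λ^3 + (-21)λ^2 + (43)λ + (60.0013).
Solving p(λ) = 0 yields eigenvalues ≈ -4, -1, 3, 5. (A is shown rounded to 4 decimals, so these recover the underlying integer eigenvalues to within that precision.)
Verification: the trace of A = 3 equals the sum of eigenvalues 3, and det(A) ≈ 60.0013 matches the eigenvalue product 60.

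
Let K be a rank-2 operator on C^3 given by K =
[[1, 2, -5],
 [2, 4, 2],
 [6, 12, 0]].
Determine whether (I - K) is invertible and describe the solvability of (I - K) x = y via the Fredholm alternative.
(I - K) is invertible (det(I - K) = 2 ≠ 0), so for every y in C^3 the equation (I - K) x = y has a unique solution.

K has rank 2 and factors as K = U V^T = u1 v1^T + u2 v2^T with u1 = (-3, 0, -3), v1 = (-1, -2, 1), u2 = (2, -2, -3), v2 = (-1, -2, -1) (multiplying out reproduces the displayed K). The nonzero eigenvalues of U V^T coincide with those of the 2 x 2 matrix G = V^T U = [[v1·u1, v1·u2], [v2·u1, v2·u2]] = [[0, -1], [6, 5]], and by the Sylvester determinant identity det(I_3 - U V^T) = det(I_2 - V^T U) = det([[1, 1], [-6, -4]]) = (1)(-4) - (1)(-6) = 2. (Direct check: I - K =
[[0, -2, 5],
 [-2, -3, -2],
 [-6, -12, 1]]
has determinant 2.) The finite-dimensional Fredholm alternative says: either (I - K) is invertible, or ker(I - K) ≠ {0} and then range(I - K) = ker((I - K)^*)^⊥, with dim ker(I - K) = dim ker((I - K)^*). Since det(I - K) ≠ 0, 1 is not an eigenvalue of K and ker(I - K) = {0}, so we are in the first case: for every y there is a unique x = (I - K)^(-1) y. (Explicitly, by the Woodbury identity, (I - U V^T)^(-1) = I + U (I_2 - G)^(-1) V^T.)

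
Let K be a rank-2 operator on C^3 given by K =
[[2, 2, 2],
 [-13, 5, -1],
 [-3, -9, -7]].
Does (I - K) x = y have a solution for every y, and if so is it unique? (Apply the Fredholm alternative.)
(I - K) is invertible (det(I - K) = -15 ≠ 0), so for every y in C^3 the equation (I - K) x = y has a unique solution.

K has rank 2 and factors as K = U V^T = u1 v1^T + u2 v2^T with u1 = (1, -2, -3), v1 = (2, 2, 2), u2 = (0, -3, 1), v2 = (3, -3, -1) (multiplying out reproduces the displayed K). The nonzero eigenvalues of U V^T coincide with those of the 2 x 2 matrix G = V^T U = [[v1·u1, v1·u2], [v2·u1, v2·u2]] = [[-8, -4], [12, 8]], and by the Sylvester determinant identity det(I_3 - U V^T) = det(I_2 - V^T U) = det([[9, 4], [-12, -7]]) = (9)(-7) - (4)(-12) = -15. (Direct check: I - K =
[[-1, -2, -2],
 [13, -4, 1],
 [3, 9, 8]]
has determinant -15.) The finite-dimensional Fredholm alternative says: either (I - K) is invertible, or ker(I - K) ≠ {0} and then range(I - K) = ker((I - K)^*)^⊥, with dim ker(I - K) = dim ker((I - K)^*). Since det(I - K) ≠ 0, 1 is not an eigenvalue of K and ker(I - K) = {0}, so we are in the first case: for every y there is a unique x = (I - K)^(-1) y. (Explicitly, by the Woodbury identity, (I - U V^T)^(-1) = I + U (I_2 - G)^(-1) V^T.)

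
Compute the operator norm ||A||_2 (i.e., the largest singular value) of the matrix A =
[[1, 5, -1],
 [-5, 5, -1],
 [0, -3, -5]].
||A||_2 = sqrt((98 + sqrt(1540))/2) ≈ 8.2838 (= sqrt(largest eigenvalue of A^T A))

||A||_2 = sigma_max(A) = sqrt(lambda_max(A^T A)). Form the symmetric matrix M = A^T A =
[[26, -20, 4],
 [-20, 59, 5],
 [4, 5, 27]].
Its characteristic polynomial (trace, sum of principal 2x2 minors, determinant of M give the coefficients) is
  p(λ) = det(λ I - M) = λ^3 - 112λ^2 + 3388λ - 28224.
By the rational root theorem any rational root is an integer divisor of 28224. Testing λ = 14: p(14) = 2744 - 21952 + 47432 - 28224 = 0, so λ = 14 is a root. Dividing out (λ - 14) leaves p(λ) = (λ - 14)(λ^2 - 98λ + 2016). For λ^2 - 98λ + 2016 the discriminant is 1540. It is nonnegative but not a perfect square, so the roots are real and irrational: λ = (98 ± sqrt(1540))/2 ≈ 68.6214, 29.3786.
So the eigenvalues of A^T A are ≈ 14, 29.3786, 68.6214 (all ≥ 0, as they must be for A^T A). The largest is λ_max = (98 + sqrt(1540))/2 ≈ 68.6214, hence ||A||_2 = sqrt(λ_max) = sqrt((98 + sqrt(1540))/2) ≈ 8.2838.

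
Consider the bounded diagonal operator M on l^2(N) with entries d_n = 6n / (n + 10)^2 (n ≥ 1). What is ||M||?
||M|| = 3/20 (attained at n = 10)

For M diagonal, ||M|| = sup_n |d_n|. Treat f(x) = 6x / (x + 10)^2 for real x > 0. By the quotient rule, f'(x) = 6(10 - x)/(x + 10)^3, which is positive for x < 10 and negative for x > 10. So f has a unique maximum at x = 10, and since 10 is a positive integer, the supremum over n ≥ 1 is attained at n = 10: d_10 = 6·10/(10 + 10)^2 = 6·10/400 = 3/20. Hence ||M|| = 3/20.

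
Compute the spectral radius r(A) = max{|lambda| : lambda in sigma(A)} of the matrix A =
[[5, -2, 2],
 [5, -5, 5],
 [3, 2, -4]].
r(A) ≈ 7.5711

The eigenvalues of A are the roots of its characteristic polynomial. With M = A (coefficients from the trace, the sum of principal 2x2 minors, and det A):
  p(λ) = det(λ I - M) = λ^3 + 4λ^2 - 31λ - 30.
No integer candidate from the rational root theorem (±divisors of 30) is a root, so the roots are irrational. The cubic discriminant is Δ = 184880 > 0, so there are three distinct real roots. p(-8) = -38 and p(-7) = 40 have opposite signs, so a root lies in (-8, -7); Newton's method refines it to λ ≈ -7.5711. p(-1) = 4 and p(0) = -30 have opposite signs, so a root lies in (-1, 0); Newton's method refines it to λ ≈ -0.8885. p(4) = -26 and p(5) = 40 have opposite signs, so a root lies in (4, 5); Newton's method refines it to λ ≈ 4.4596. Check (Vieta): the three roots sum to -4, matching tr M = -4.
Thus the eigenvalues (to 4 decimals) are -7.5711 (modulus 7.5711); -0.8885 (modulus 0.8885); 4.4596 (modulus 4.4596). The spectral radius is the largest modulus: r(A) ≈ 7.5711. (Cross-check: r(A) ≤ ||A||_2 ≈ 10.2606; equality holds whenever A is normal, though it can also hold for some non-normal A.)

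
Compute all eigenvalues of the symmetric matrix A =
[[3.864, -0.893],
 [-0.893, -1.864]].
sigma(A) ≈ {-2, 4}

A is real symmetric, so its spectrum consists of real eigenvalues. Expanding the characteristic polynomial of the displayed matrix gives
  det(λ I - A) = p(λ) = λ^2 + (-2)λ + (-8).
Solving p(λ) = 0 yields eigenvalues ≈ -2, 4. (A is shown rounded to 4 decimals, so these recover the underlying integer eigenvalues to within that precision.)
Verification: the trace of A = 2 equals the sum of eigenvalues 2, and det(A) ≈ -7.9999 matches the eigenvalue product -8.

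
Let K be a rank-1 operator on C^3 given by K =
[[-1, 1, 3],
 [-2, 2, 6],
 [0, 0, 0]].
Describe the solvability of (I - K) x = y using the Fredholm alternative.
(I - K) is singular (det(I - K) = 0, i.e. 1 ∈ sigma(K)). (I - K) x = y is solvable iff y ⊥ ker((I - K)^*) = span{(-1, 1, 3)}, i.e. iff -y_1 + y_2 + 3y_3 = 0. When solvable, the solutions are x = y + c·(1, 2, 0), c arbitrary (ker(I - K) = span{(1, 2, 0)}, dimension 1).

K has rank 1, so it is an outer product K = u v^T: every row of K is a multiple of one row vector. Reading off the entries, u = (1, 2, 0) and v = (-1, 1, 3) (row i of K equals u_i·v^T). A rank-one matrix u v^T satisfies K u = u (v·u) and kills the (2)-dimensional subspace v^⊥, so its characteristic polynomial is lambda^2 (lambda - v·u) with v·u = tr K = 1. Hence the eigenvalues of I - K are 1 (multiplicity 2) and 1 - (1) = 0, so det(I - K) = 0. (Direct check: I - K =
[[2, -1, -3],
 [2, -1, -6],
 [0, 0, 1]]
has determinant 0.) So 1 is an eigenvalue of K and (I - K) is not invertible. The finite-dimensional Fredholm alternative says: either (I - K) is invertible, or ker(I - K) ≠ {0} and then range(I - K) = ker((I - K)^*)^⊥, with dim ker(I - K) = dim ker((I - K)^*). We are in the second case, so we need both kernels. Kernel of I - K: (I - K) u = u - u (v·u) = u - u = 0, so ker(I - K) = span{u} = span{(1, 2, 0)} (it is exactly 1-dimensional because rank(I - K) = 2). Kernel of the adjoint: K is real, so (I - K)^* = I - K^T = I - v u^T, and (I - v u^T) v = v - v (u·v) = 0; hence ker((I - K)^*) = span{v} = span{(-1, 1, 3)}. Therefore (I - K) x = y is solvable iff <y, v> = 0, i.e. iff -y_1 + y_2 + 3y_3 = 0. When this holds, K y = u (v·y) = 0, so (I - K) y = y and x = y is a particular solution; the full solution set is the line x = y + c·u = y + c·(1, 2, 0), c ∈ C.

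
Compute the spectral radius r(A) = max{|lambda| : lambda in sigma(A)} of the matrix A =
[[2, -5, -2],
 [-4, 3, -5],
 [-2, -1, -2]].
r(A) ≈ 6.7483

The eigenvalues of A are the roots of its characteristic polynomial. With M = A (coefficients from the trace, the sum of principal 2x2 minors, and det A):
  p(λ) = det(λ I - M) = λ^3 - 3λ^2 - 33λ + 52.
No integer candidate from the rational root theorem (±divisors of 52) is a root, so the roots are irrational. The cubic discriminant is Δ = 178821 > 0, so there are three distinct real roots. p(-6) = -74 and p(-5) = 17 have opposite signs, so a root lies in (-6, -5); Newton's method refines it to λ ≈ -5.2235. p(1) = 17 and p(2) = -18 have opposite signs, so a root lies in (1, 2); Newton's method refines it to λ ≈ 1.4752. p(6) = -38 and p(7) = 17 have opposite signs, so a root lies in (6, 7); Newton's method refines it to λ ≈ 6.7483. Check (Vieta): the three roots sum to 3, matching tr M = 3.
Thus the eigenvalues (to 4 decimals) are -5.2235 (modulus 5.2235); 1.4752 (modulus 1.4752); 6.7483 (modulus 6.7483). The spectral radius is the largest modulus: r(A) ≈ 6.7483. (Cross-check: r(A) ≤ ||A||_2 ≈ 7.7164; equality holds whenever A is normal, though it can also hold for some non-normal A.)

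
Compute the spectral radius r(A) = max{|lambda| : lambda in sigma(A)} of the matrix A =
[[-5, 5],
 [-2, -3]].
r(A) = 5

The eigenvalues of A are the roots of its characteristic polynomial. With M = A (coefficients from the trace and determinant):
  p(λ) = det(λ I - M) = λ^2 + 8λ + 25.
For λ^2 + 8λ + 25 the discriminant is -36. It is negative, so the roots are the complex-conjugate pair λ = -4 ± (sqrt(36)/2) i ≈ -4 ± 3i. For a conjugate pair the product of the roots equals the constant term, so |λ|^2 = 25 and |λ| = sqrt(25) = 5.
Thus the eigenvalues (to 4 decimals) are -4 ± 3i (modulus 5). The spectral radius is the largest modulus: r(A) = 5. (Cross-check: r(A) ≤ ||A||_2 ≈ 7.1178; equality holds whenever A is normal, though it can also hold for some non-normal A.)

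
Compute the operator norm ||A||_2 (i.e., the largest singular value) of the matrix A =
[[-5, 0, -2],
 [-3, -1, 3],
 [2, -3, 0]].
||A||_2 ≈ 6.1957 (= sqrt(largest eigenvalue of A^T A))

||A||_2 = sigma_max(A) = sqrt(lambda_max(A^T A)). Form the symmetric matrix M = A^T A =
[[38, -3, 1],
 [-3, 10, -3],
 [1, -3, 13]].
Its characteristic polynomial (trace, sum of principal 2x2 minors, determinant of M give the coefficients) is
  p(λ) = det(λ I - M) = λ^3 - 61λ^2 + 985λ - 4489.
No integer candidate from the rational root theorem (±divisors of 4489) is a root, so the roots are irrational. The cubic discriminant is Δ = 22757792 > 0, so there are three distinct real roots. p(8) = -1 and p(9) = 164 have opposite signs, so a root lies in (8, 9); Newton's method refines it to λ ≈ 8.005. p(14) = 89 and p(15) = -64 have opposite signs, so a root lies in (14, 15); Newton's method refines it to λ ≈ 14.6088. p(38) = -271 and p(39) = 464 have opposite signs, so a root lies in (38, 39); Newton's method refines it to λ ≈ 38.3862. Check (Vieta): the three roots sum to 61, matching tr M = 61.
So the eigenvalues of A^T A are ≈ 8.005, 14.6088, 38.3862 (all ≥ 0, as they must be for A^T A). The largest is λ_max ≈ 38.3862, hence ||A||_2 = sqrt(λ_max) ≈ 6.1957.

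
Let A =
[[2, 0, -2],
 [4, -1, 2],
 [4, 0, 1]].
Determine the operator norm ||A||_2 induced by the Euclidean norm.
||A||_2 ≈ 6.2212 (= sqrt(largest eigenvalue of A^T A))

||A||_2 = sigma_max(A) = sqrt(lambda_max(A^T A)). Form the symmetric matrix M = A^T A =
[[36, -4, 8],
 [-4, 1, -2],
 [8, -2, 9]].
Its characteristic polynomial (trace, sum of principal 2x2 minors, determinant of M give the coefficients) is
  p(λ) = det(λ I - M) = λ^3 - 46λ^2 + 285λ - 100.
No integer candidate from the rational root theorem (±divisors of 100) is a root, so the roots are irrational. The cubic discriminant is Δ = 63669200 > 0, so there are three distinct real roots. p(0) = -100 and p(1) = 140 have opposite signs, so a root lies in (0, 1); Newton's method refines it to λ ≈ 0.3732. p(6) = 170 and p(7) = -16 have opposite signs, so a root lies in (6, 7); Newton's method refines it to λ ≈ 6.9238. p(38) = -822 and p(39) = 368 have opposite signs, so a root lies in (38, 39); Newton's method refines it to λ ≈ 38.703. Check (Vieta): the three roots sum to 46, matching tr M = 46.
So the eigenvalues of A^T A are ≈ 0.3732, 6.9238, 38.703 (all ≥ 0, as they must be for A^T A). The largest is λ_max ≈ 38.703, hence ||A||_2 = sqrt(λ_max) ≈ 6.2212.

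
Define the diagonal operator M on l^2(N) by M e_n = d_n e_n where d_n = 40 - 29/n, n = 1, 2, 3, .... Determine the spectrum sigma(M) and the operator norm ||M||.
sigma(M) = {40 - 29/n : n ≥ 1} ∪ {40}; ||M|| = 40

A bounded diagonal operator on l^2 with diagonal entries d_n has spectrum equal to the closure of {d_n : n ≥ 1}: every d_n is an eigenvalue (with eigenvector e_n), so {d_n} ⊂ sigma(M); the spectrum is closed, so its closure is too; and for lambda not in the closure, (M - lambda I) has bounded inverse (the diagonal entries 1/(d_n - lambda) are bounded). For our sequence d_n = 40 - 29/n, n = 1, 2, 3, ...:
  - {d_n} = {40 - 29/n : n ≥ 1}; the only limit point is 40
  - closure = {40 - 29/n : n ≥ 1} ∪ {40}
For the norm: a diagonal operator has ||M|| = sup_n |d_n|. Here d_n = 40 - 29/n increases monotonically from d_1 = 11 toward 40, with all terms in [11, 40); so sup_n |d_n| = 40 (the supremum is the limit, not attained). So ||M|| = 40.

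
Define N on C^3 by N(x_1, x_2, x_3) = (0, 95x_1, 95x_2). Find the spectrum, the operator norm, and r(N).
sigma(N) = {0}; ||N|| = 95; r(N) = 0. (N is nilpotent with N^3 = 0.)

On C^3, N is a strictly lower-triangular matrix with 95 on the subdiagonal and zeros elsewhere, so its characteristic polynomial is lambda^3 and every eigenvalue is 0: sigma(N) = {0}. For the operator norm, N e_i = 95e_{i+1} for i = 1, ..., 2 and N e_3 = 0, so the singular values of N are 95 (with multiplicity 2) and 0; hence ||N|| = 95. The spectral radius r(N) = max|lambda| = 0. Note ||N|| > r(N) — characteristic of non-normal nilpotent operators. Indeed N^3 = 0.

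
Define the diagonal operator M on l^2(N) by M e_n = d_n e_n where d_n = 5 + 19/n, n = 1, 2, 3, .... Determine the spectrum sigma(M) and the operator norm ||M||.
sigma(M) = {5 + 19/n : n ≥ 1} ∪ {5}; ||M|| = 24

A bounded diagonal operator on l^2 with diagonal entries d_n has spectrum equal to the closure of {d_n : n ≥ 1}: every d_n is an eigenvalue (with eigenvector e_n), so {d_n} ⊂ sigma(M); the spectrum is closed, so its closure is too; and for lambda not in the closure, (M - lambda I) has bounded inverse (the diagonal entries 1/(d_n - lambda) are bounded). For our sequence d_n = 5 + 19/n, n = 1, 2, 3, ...:
  - {d_n} = {5 + 19/n : n ≥ 1}; the only limit point is 5
  - closure = {5 + 19/n : n ≥ 1} ∪ {5}
For the norm: a diagonal operator has ||M|| = sup_n |d_n|. Here d_n = 5 + 19/n is positive and decreasing, so sup_n |d_n| = d_1 = 5 + 19 = 24. So ||M|| = 24.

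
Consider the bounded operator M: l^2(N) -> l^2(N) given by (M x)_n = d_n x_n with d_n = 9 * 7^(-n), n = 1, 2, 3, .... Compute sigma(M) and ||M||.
sigma(M) = {9 * 7^(-n) : n ≥ 1} ∪ {0}; ||M|| = 9/7

A bounded diagonal operator on l^2 with diagonal entries d_n has spectrum equal to the closure of {d_n : n ≥ 1}: every d_n is an eigenvalue (with eigenvector e_n), so {d_n} ⊂ sigma(M); the spectrum is closed, so its closure is too; and for lambda not in the closure, (M - lambda I) has bounded inverse (the diagonal entries 1/(d_n - lambda) are bounded). For our sequence d_n = 9 * 7^(-n), n = 1, 2, 3, ...:
  - {d_n} = {9 * 7^(-n) : n ≥ 1}; the only limit point is 0
  - closure = {9 * 7^(-n) : n ≥ 1} ∪ {0}
For the norm: a diagonal operator has ||M|| = sup_n |d_n|. Here d_n = 9 * 7^(-n) is positive and decreasing, so sup_n |d_n| = d_1 = 9/7. So ||M|| = 9/7.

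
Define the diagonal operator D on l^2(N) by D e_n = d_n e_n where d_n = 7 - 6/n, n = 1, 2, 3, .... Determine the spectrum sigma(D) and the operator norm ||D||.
sigma(D) = {7 - 6/n : n ≥ 1} ∪ {7}; ||D|| = 7

A bounded diagonal operator on l^2 with diagonal entries d_n has spectrum equal to the closure of {d_n : n ≥ 1}: every d_n is an eigenvalue (with eigenvector e_n), so {d_n} ⊂ sigma(D); the spectrum is closed, so its closure is too; and for lambda not in the closure, (D - lambda I) has bounded inverse (the diagonal entries 1/(d_n - lambda) are bounded). For our sequence d_n = 7 - 6/n, n = 1, 2, 3, ...:
  - {d_n} = {7 - 6/n : n ≥ 1}; the only limit point is 7
  - closure = {7 - 6/n : n ≥ 1} ∪ {7}
For the norm: a diagonal operator has ||D|| = sup_n |d_n|. Here d_n = 7 - 6/n increases monotonically from d_1 = 1 toward 7, with all terms in [1, 7); so sup_n |d_n| = 7 (the supremum is the limit, not attained). So ||D|| = 7.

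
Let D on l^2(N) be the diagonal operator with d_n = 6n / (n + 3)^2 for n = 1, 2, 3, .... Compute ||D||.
||D|| = 1/2 (attained at n = 3)

For D diagonal, ||D|| = sup_n |d_n|. Treat f(x) = 6x / (x + 3)^2 for real x > 0. By the quotient rule, f'(x) = 6(3 - x)/(x + 3)^3, which is positive for x < 3 and negative for x > 3. So f has a unique maximum at x = 3, and since 3 is a positive integer, the supremum over n ≥ 1 is attained at n = 3: d_3 = 6·3/(3 + 3)^2 = 6·3/36 = 1/2. Hence ||D|| = 1/2.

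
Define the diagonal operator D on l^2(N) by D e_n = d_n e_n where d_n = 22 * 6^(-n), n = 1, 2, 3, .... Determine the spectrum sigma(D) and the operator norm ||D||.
sigma(D) = {22 * 6^(-n) : n ≥ 1} ∪ {0}; ||D|| = 11/3

A bounded diagonal operator on l^2 with diagonal entries d_n has spectrum equal to the closure of {d_n : n ≥ 1}: every d_n is an eigenvalue (with eigenvector e_n), so {d_n} ⊂ sigma(D); the spectrum is closed, so its closure is too; and for lambda not in the closure, (D - lambda I) has bounded inverse (the diagonal entries 1/(d_n - lambda) are bounded). For our sequence d_n = 22 * 6^(-n), n = 1, 2, 3, ...:
  - {d_n} = {22 * 6^(-n) : n ≥ 1}; the only limit point is 0
  - closure = {22 * 6^(-n) : n ≥ 1} ∪ {0}
For the norm: a diagonal operator has ||D|| = sup_n |d_n|. Here d_n = 22 * 6^(-n) is positive and decreasing, so sup_n |d_n| = d_1 = 22/6 = 11/3. So ||D|| = 11/3.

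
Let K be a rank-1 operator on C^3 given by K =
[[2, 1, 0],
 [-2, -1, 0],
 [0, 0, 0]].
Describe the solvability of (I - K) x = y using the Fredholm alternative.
(I - K) is singular (det(I - K) = 0, i.e. 1 ∈ sigma(K)). (I - K) x = y is solvable iff y ⊥ ker((I - K)^*) = span{(2, 1, 0)}, i.e. iff 2y_1 + y_2 = 0. When solvable, the solutions are x = y + c·(1, -1, 0), c arbitrary (ker(I - K) = span{(1, -1, 0)}, dimension 1).

K has rank 1, so it is an outer product K = u v^T: every row of K is a multiple of one row vector. Reading off the entries, u = (1, -1, 0) and v = (2, 1, 0) (row i of K equals u_i·v^T). A rank-one matrix u v^T satisfies K u = u (v·u) and kills the (2)-dimensional subspace v^⊥, so its characteristic polynomial is lambda^2 (lambda - v·u) with v·u = tr K = 1. Hence the eigenvalues of I - K are 1 (multiplicity 2) and 1 - (1) = 0, so det(I - K) = 0. (Direct check: I - K =
[[-1, -1, 0],
 [2, 2, 0],
 [0, 0, 1]]
has determinant 0.) So 1 is an eigenvalue of K and (I - K) is not invertible. The finite-dimensional Fredholm alternative says: either (I - K) is invertible, or ker(I - K) ≠ {0} and then range(I - K) = ker((I - K)^*)^⊥, with dim ker(I - K) = dim ker((I - K)^*). We are in the second case, so we need both kernels. Kernel of I - K: (I - K) u = u - u (v·u) = u - u = 0, so ker(I - K) = span{u} = span{(1, -1, 0)} (it is exactly 1-dimensional because rank(I - K) = 2). Kernel of the adjoint: K is real, so (I - K)^* = I - K^T = I - v u^T, and (I - v u^T) v = v - v (u·v) = 0; hence ker((I - K)^*) = span{v} = span{(2, 1, 0)}. Therefore (I - K) x = y is solvable iff <y, v> = 0, i.e. iff 2y_1 + y_2 = 0. When this holds, K y = u (v·y) = 0, so (I - K) y = y and x = y is a particular solution; the full solution set is the line x = y + c·u = y + c·(1, -1, 0), c ∈ C.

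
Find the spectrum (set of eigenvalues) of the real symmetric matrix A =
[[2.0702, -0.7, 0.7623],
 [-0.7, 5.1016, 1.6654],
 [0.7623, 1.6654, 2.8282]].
sigma(A) ≈ {1, 3, 6}

A is real symmetric, so its spectrum consists of real eigenvalues. Expanding the characteristic polynomial of the displayed matrix gives
  det(λ I - A) = p(λ) = λ^3 + (-10)λ^2 + (27)λ + (-18).
Solving p(λ) = 0 yields eigenvalues ≈ 1, 3, 6. (A is shown rounded to 4 decimals, so these recover the underlying integer eigenvalues to within that precision.)
Verification: the trace of A = 10 equals the sum of eigenvalues 10, and det(A) ≈ 18.0000 matches the eigenvalue product 18.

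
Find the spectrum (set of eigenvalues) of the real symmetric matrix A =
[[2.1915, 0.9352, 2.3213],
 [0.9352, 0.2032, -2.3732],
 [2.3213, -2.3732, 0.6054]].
sigma(A) ≈ {-3, 2, 4}

A is real symmetric, so its spectrum consists of real eigenvalues. Expanding the characteristic polynomial of the displayed matrix gives
  det(λ I - A) = p(λ) = λ^3 + (-3)λ^2 + (-10)λ + (24.0014).
Solving p(λ) = 0 yields eigenvalues ≈ -3, 2, 4. (A is shown rounded to 4 decimals, so these recover the underlying integer eigenvalues to within that precision.)
Verification: the trace of A = 3 equals the sum of eigenvalues 3, and det(A) ≈ -24.0014 matches the eigenvalue product -24.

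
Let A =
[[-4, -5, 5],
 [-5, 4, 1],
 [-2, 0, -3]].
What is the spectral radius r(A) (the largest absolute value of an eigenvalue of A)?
r(A) ≈ 6.2935

The eigenvalues of A are the roots of its characteristic polynomial. With M = A (coefficients from the trace, the sum of principal 2x2 minors, and det A):
  p(λ) = det(λ I - M) = λ^3 + 3λ^2 - 31λ - 173.
No integer candidate from the rational root theorem (±divisors of 173) is a root, so the roots are irrational. The cubic discriminant is Δ = -371984 < 0, so there is one real root and a complex-conjugate pair. p(6) = -35 and p(7) = 100 have opposite signs, so a root lies in (6, 7); Newton's method refines it to λ ≈ 6.2935. Dividing out (λ - (6.2935)) leaves approximately λ^2 + 9.2935λ + 27.4887. For λ^2 + 9.2935λ + 27.4887 the discriminant is -23.5855. It is negative, so the remaining roots are the complex-conjugate pair λ ≈ -4.6468 ± 2.4282i. Their product equals the constant term, so |λ|^2 ≈ 27.4887 and |λ| ≈ 5.243.
Thus the eigenvalues (to 4 decimals) are 6.2935 (modulus 6.2935); -4.6468 ± 2.4282i (modulus 5.243). The spectral radius is the largest modulus: r(A) ≈ 6.2935. (Cross-check: r(A) ≤ ||A||_2 ≈ 8.2207; equality holds whenever A is normal, though it can also hold for some non-normal A.)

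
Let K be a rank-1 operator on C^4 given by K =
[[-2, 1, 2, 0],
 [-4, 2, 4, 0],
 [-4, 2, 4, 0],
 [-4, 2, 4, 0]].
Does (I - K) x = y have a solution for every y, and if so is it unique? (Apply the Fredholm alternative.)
(I - K) is invertible (det(I - K) = -3 ≠ 0), so for every y in C^4 the equation (I - K) x = y has a unique solution.

K has rank 1, so it is an outer product K = u v^T: every row of K is a multiple of one row vector. Reading off the entries, u = (1, 2, 2, 2) and v = (-2, 1, 2, 0) (row i of K equals u_i·v^T). A rank-one matrix u v^T satisfies K u = u (v·u) and kills the (3)-dimensional subspace v^⊥, so its characteristic polynomial is lambda^3 (lambda - v·u) with v·u = tr K = 4. Hence the eigenvalues of I - K are 1 (multiplicity 3) and 1 - (4) = -3, so det(I - K) = -3. (Direct check: I - K =
[[3, -1, -2, 0],
 [4, -1, -4, 0],
 [4, -2, -3, 0],
 [4, -2, -4, 1]]
has determinant -3.) The finite-dimensional Fredholm alternative says: either (I - K) is invertible, or ker(I - K) ≠ {0} and then range(I - K) = ker((I - K)^*)^⊥, with dim ker(I - K) = dim ker((I - K)^*). Since det(I - K) ≠ 0, 1 is not an eigenvalue of K and ker(I - K) = {0}, so we are in the first case: for every y there is a unique x = (I - K)^(-1) y. Explicitly, by the Sherman–Morrison formula, (I - u v^T)^(-1) = I + u v^T/(1 - v·u), i.e. (I - K)^(-1) = I + K/(-3).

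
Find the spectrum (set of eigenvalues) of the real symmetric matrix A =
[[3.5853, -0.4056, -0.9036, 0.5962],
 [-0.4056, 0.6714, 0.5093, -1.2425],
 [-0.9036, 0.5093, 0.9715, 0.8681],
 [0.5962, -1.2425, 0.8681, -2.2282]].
sigma(A) ≈ {-3, 1, 4} (1 with multiplicity 2)

A is real symmetric, so its spectrum consists of real eigenvalues. Expanding the characteristic polynomial of the displayed matrix gives
  det(λ I - A) = p(λ) = λ^4 + (-3)λ^3 + (-9)λ^2 + (23)λ + (-12).
Solving p(λ) = 0 yields eigenvalues ≈ -3, 1, 1, 4. (A is shown rounded to 4 decimals, so these recover the underlying integer eigenvalues to within that precision.)
Verification: the trace of A = 3 equals the sum of eigenvalues 3, and det(A) ≈ -11.9999 matches the eigenvalue product -12.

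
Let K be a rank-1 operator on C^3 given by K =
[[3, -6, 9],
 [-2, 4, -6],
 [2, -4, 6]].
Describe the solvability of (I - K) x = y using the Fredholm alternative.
(I - K) is invertible (det(I - K) = -12 ≠ 0), so for every y in C^3 the equation (I - K) x = y has a unique solution.

K has rank 1, so it is an outer product K = u v^T: every row of K is a multiple of one row vector. Reading off the entries, u = (3, -2, 2) and v = (1, -2, 3) (row i of K equals u_i·v^T). A rank-one matrix u v^T satisfies K u = u (v·u) and kills the (2)-dimensional subspace v^⊥, so its characteristic polynomial is lambda^2 (lambda - v·u) with v·u = tr K = 13. Hence the eigenvalues of I - K are 1 (multiplicity 2) and 1 - (13) = -12, so det(I - K) = -12. (Direct check: I - K =
[[-2, 6, -9],
 [2, -3, 6],
 [-2, 4, -5]]
has determinant -12.) The finite-dimensional Fredholm alternative says: either (I - K) is invertible, or ker(I - K) ≠ {0} and then range(I - K) = ker((I - K)^*)^⊥, with dim ker(I - K) = dim ker((I - K)^*). Since det(I - K) ≠ 0, 1 is not an eigenvalue of K and ker(I - K) = {0}, so we are in the first case: for every y there is a unique x = (I - K)^(-1) y. Explicitly, by the Sherman–Morrison formula, (I - u v^T)^(-1) = I + u v^T/(1 - v·u), i.e. (I - K)^(-1) = I + K/(-12).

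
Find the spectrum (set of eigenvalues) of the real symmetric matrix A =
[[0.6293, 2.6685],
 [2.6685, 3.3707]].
sigma(A) ≈ {-1, 5}

A is real symmetric, so its spectrum consists of real eigenvalues. Expanding the characteristic polynomial of the displayed matrix gives
  det(λ I - A) = p(λ) = λ^2 + (-4)λ + (-5).
Solving p(λ) = 0 yields eigenvalues ≈ -1, 5. (A is shown rounded to 4 decimals, so these recover the underlying integer eigenvalues to within that precision.)
Verification: the trace of A = 4 equals the sum of eigenvalues 4, and det(A) ≈ -4.9997 matches the eigenvalue product -5.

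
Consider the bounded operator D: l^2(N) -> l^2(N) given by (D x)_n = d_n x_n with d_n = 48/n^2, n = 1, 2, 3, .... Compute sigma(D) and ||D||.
sigma(D) = {48/n^2 : n ≥ 1} ∪ {0}; ||D|| = 48

A bounded diagonal operator on l^2 with diagonal entries d_n has spectrum equal to the closure of {d_n : n ≥ 1}: every d_n is an eigenvalue (with eigenvector e_n), so {d_n} ⊂ sigma(D); the spectrum is closed, so its closure is too; and for lambda not in the closure, (D - lambda I) has bounded inverse (the diagonal entries 1/(d_n - lambda) are bounded). For our sequence d_n = 48/n^2, n = 1, 2, 3, ...:
  - {d_n} = {48/n^2 : n ≥ 1}; the only limit point is 0
  - closure = {48/n^2 : n ≥ 1} ∪ {0}
For the norm: a diagonal operator has ||D|| = sup_n |d_n|. Here d_n = 48/n^2 is positive and decreasing, so sup_n |d_n| = d_1 = 48. So ||D|| = 48.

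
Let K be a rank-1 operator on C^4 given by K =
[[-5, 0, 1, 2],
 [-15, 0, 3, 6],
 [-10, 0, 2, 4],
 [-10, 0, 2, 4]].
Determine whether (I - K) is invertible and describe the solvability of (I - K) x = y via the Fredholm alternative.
(I - K) is singular (det(I - K) = 0, i.e. 1 ∈ sigma(K)). (I - K) x = y is solvable iff y ⊥ ker((I - K)^*) = span{(-5, 0, 1, 2)}, i.e. iff -5y_1 + y_3 + 2y_4 = 0. When solvable, the solutions are x = y + c·(1, 3, 2, 2), c arbitrary (ker(I - K) = span{(1, 3, 2, 2)}, dimension 1).

K has rank 1, so it is an outer product K = u v^T: every row of K is a multiple of one row vector. Reading off the entries, u = (1, 3, 2, 2) and v = (-5, 0, 1, 2) (row i of K equals u_i·v^T). A rank-one matrix u v^T satisfies K u = u (v·u) and kills the (3)-dimensional subspace v^⊥, so its characteristic polynomial is lambda^3 (lambda - v·u) with v·u = tr K = 1. Hence the eigenvalues of I - K are 1 (multiplicity 3) and 1 - (1) = 0, so det(I - K) = 0. (Direct check: I - K =
[[6, 0, -1, -2],
 [15, 1, -3, -6],
 [10, 0, -1, -4],
 [10, 0, -2, -3]]
has determinant 0.) So 1 is an eigenvalue of K and (I - K) is not invertible. The finite-dimensional Fredholm alternative says: either (I - K) is invertible, or ker(I - K) ≠ {0} and then range(I - K) = ker((I - K)^*)^⊥, with dim ker(I - K) = dim ker((I - K)^*). We are in the second case, so we need both kernels. Kernel of I - K: (I - K) u = u - u (v·u) = u - u = 0, so ker(I - K) = span{u} = span{(1, 3, 2, 2)} (it is exactly 1-dimensional because rank(I - K) = 3). Kernel of the adjoint: K is real, so (I - K)^* = I - K^T = I - v u^T, and (I - v u^T) v = v - v (u·v) = 0; hence ker((I - K)^*) = span{v} = span{(-5, 0, 1, 2)}. Therefore (I - K) x = y is solvable iff <y, v> = 0, i.e. iff -5y_1 + y_3 + 2y_4 = 0. When this holds, K y = u (v·y) = 0, so (I - K) y = y and x = y is a particular solution; the full solution set is the line x = y + c·u = y + c·(1, 3, 2, 2), c ∈ C.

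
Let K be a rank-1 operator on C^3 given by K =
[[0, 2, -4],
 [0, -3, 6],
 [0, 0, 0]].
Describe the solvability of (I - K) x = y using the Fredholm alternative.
(I - K) is invertible (det(I - K) = 4 ≠ 0), so for every y in C^3 the equation (I - K) x = y has a unique solution.

K has rank 1, so it is an outer product K = u v^T: every row of K is a multiple of one row vector. Reading off the entries, u = (-2, 3, 0) and v = (0, -1, 2) (row i of K equals u_i·v^T). A rank-one matrix u v^T satisfies K u = u (v·u) and kills the (2)-dimensional subspace v^⊥, so its characteristic polynomial is lambda^2 (lambda - v·u) with v·u = tr K = -3. Hence the eigenvalues of I - K are 1 (multiplicity 2) and 1 - (-3) = 4, so det(I - K) = 4. (Direct check: I - K =
[[1, -2, 4],
 [0, 4, -6],
 [0, 0, 1]]
has determinant 4.) The finite-dimensional Fredholm alternative says: either (I - K) is invertible, or ker(I - K) ≠ {0} and then range(I - K) = ker((I - K)^*)^⊥, with dim ker(I - K) = dim ker((I - K)^*). Since det(I - K) ≠ 0, 1 is not an eigenvalue of K and ker(I - K) = {0}, so we are in the first case: for every y there is a unique x = (I - K)^(-1) y. Explicitly, by the Sherman–Morrison formula, (I - u v^T)^(-1) = I + u v^T/(1 - v·u), i.e. (I - K)^(-1) = I + K/(4).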